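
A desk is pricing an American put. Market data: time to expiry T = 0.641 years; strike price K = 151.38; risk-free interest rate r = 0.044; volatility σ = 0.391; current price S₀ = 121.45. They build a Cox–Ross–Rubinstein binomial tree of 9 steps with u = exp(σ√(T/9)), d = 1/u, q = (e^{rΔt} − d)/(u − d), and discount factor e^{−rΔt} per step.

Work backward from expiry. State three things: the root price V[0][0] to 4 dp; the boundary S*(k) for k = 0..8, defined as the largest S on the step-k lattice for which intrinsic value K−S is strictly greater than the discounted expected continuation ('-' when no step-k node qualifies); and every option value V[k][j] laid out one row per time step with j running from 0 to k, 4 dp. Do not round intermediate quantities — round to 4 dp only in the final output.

price = 33.9871
boundary = - - 98.5739 88.8064 98.5739 109.4157 98.5739 109.4157 121.4500
tree:
33.9871
42.9722 24.8141
52.8061 32.9696 16.4492
62.5736 42.4376 23.2852 9.4097
71.3733 52.8061 31.8728 14.4590 4.1926
79.3010 62.5736 41.9643 21.5297 7.1616 1.1163
86.4432 71.3733 52.8061 30.8167 11.9610 2.1912 0.0000
92.8777 79.3010 62.5736 41.9643 19.3630 4.3011 0.0000 0.0000
98.6746 86.4432 71.3733 52.8061 29.9300 8.4427 0.0000 0.0000 0.0000
103.8971 92.8777 79.3010 62.5736 41.9643 16.5721 0.0000 0.0000 0.0000 0.0000

Δt=0.07122  u=1.10999  d=0.90091  q=0.48895  discount=0.99687
step 9 (expiry): payoffs max(K−S,0) = 103.8971 92.8777 79.3010 62.5736 41.9643 16.5721 0.0000 0.0000 0.0000 0.0000
step 8: (k=8,j=0): S=52.7054, (K−S)⁺=98.6746, hold=98.2010 ⇒ V=98.6746 exercise | (k=8,j=1): S=64.9368, (K−S)⁺=86.4432, hold=85.9696 ⇒ V=86.4432 exercise | (k=8,j=2): S=80.0067, (K−S)⁺=71.3733, hold=70.8997 ⇒ V=71.3733 exercise | (k=8,j=3): S=98.5739, (K−S)⁺=52.8061, hold=52.3325 ⇒ V=52.8061 exercise | (k=8,j=4): S=121.4500, (K−S)⁺=29.9300, hold=29.4564 ⇒ V=29.9300 exercise | (k=8,j=5): S=149.6350, (K−S)⁺=1.7450, hold=8.4427 ⇒ V=8.4427 continue | (k=8,j=6): S=184.3609, (K−S)⁺=0.0000, hold=0.0000 ⇒ V=0.0000 continue | (k=8,j=7): S=227.1456, (K−S)⁺=0.0000, hold=0.0000 ⇒ V=0.0000 continue | (k=8,j=8): S=279.8594, (K−S)⁺=0.0000, hold=0.0000 ⇒ V=0.0000 continue  boundary S*=121.4500
step 7: (k=7,j=0): S=58.5023, (K−S)⁺=92.8777, hold=92.4041 ⇒ V=92.8777 exercise | (k=7,j=1): S=72.0790, (K−S)⁺=79.3010, hold=78.8274 ⇒ V=79.3010 exercise | (k=7,j=2): S=88.8064, (K−S)⁺=62.5736, hold=62.1000 ⇒ V=62.5736 exercise | (k=7,j=3): S=109.4157, (K−S)⁺=41.9643, hold=41.4906 ⇒ V=41.9643 exercise | (k=7,j=4): S=134.8079, (K−S)⁺=16.5721, hold=19.3630 ⇒ V=19.3630 continue | (k=7,j=5): S=166.0928, (K−S)⁺=0.0000, hold=4.3011 ⇒ V=4.3011 continue | (k=7,j=6): S=204.6381, (K−S)⁺=0.0000, hold=0.0000 ⇒ V=0.0000 continue | (k=7,j=7): S=252.1286, (K−S)⁺=0.0000, hold=0.0000 ⇒ V=0.0000 continue  boundary S*=109.4157
step 6: (k=6,j=0): S=64.9368, (K−S)⁺=86.4432, hold=85.9696 ⇒ V=86.4432 exercise | (k=6,j=1): S=80.0067, (K−S)⁺=71.3733, hold=70.8997 ⇒ V=71.3733 exercise | (k=6,j=2): S=98.5739, (K−S)⁺=52.8061, hold=52.3325 ⇒ V=52.8061 exercise | (k=6,j=3): S=121.4500, (K−S)⁺=29.9300, hold=30.8167 ⇒ V=30.8167 continue | (k=6,j=4): S=149.6350, (K−S)⁺=1.7450, hold=11.9610 ⇒ V=11.9610 continue | (k=6,j=5): S=184.3609, (K−S)⁺=0.0000, hold=2.1912 ⇒ V=2.1912 continue | (k=6,j=6): S=227.1456, (K−S)⁺=0.0000, hold=0.0000 ⇒ V=0.0000 continue  boundary S*=98.5739
step 5: (k=5,j=0): S=72.0790, (K−S)⁺=79.3010, hold=78.8274 ⇒ V=79.3010 exercise | (k=5,j=1): S=88.8064, (K−S)⁺=62.5736, hold=62.1000 ⇒ V=62.5736 exercise | (k=5,j=2): S=109.4157, (K−S)⁺=41.9643, hold=41.9228 ⇒ V=41.9643 exercise | (k=5,j=3): S=134.8079, (K−S)⁺=16.5721, hold=21.5297 ⇒ V=21.5297 continue | (k=5,j=4): S=166.0928, (K−S)⁺=0.0000, hold=7.1616 ⇒ V=7.1616 continue | (k=5,j=5): S=204.6381, (K−S)⁺=0.0000, hold=1.1163 ⇒ V=1.1163 continue  boundary S*=109.4157
step 4: (k=4,j=0): S=80.0067, (K−S)⁺=71.3733, hold=70.8997 ⇒ V=71.3733 exercise | (k=4,j=1): S=98.5739, (K−S)⁺=52.8061, hold=52.3325 ⇒ V=52.8061 exercise | (k=4,j=2): S=121.4500, (K−S)⁺=29.9300, hold=31.8728 ⇒ V=31.8728 continue | (k=4,j=3): S=149.6350, (K−S)⁺=1.7450, hold=14.4590 ⇒ V=14.4590 continue | (k=4,j=4): S=184.3609, (K−S)⁺=0.0000, hold=4.1926 ⇒ V=4.1926 continue  boundary S*=98.5739
step 3: (k=3,j=0): S=88.8064, (K−S)⁺=62.5736, hold=62.1000 ⇒ V=62.5736 exercise | (k=3,j=1): S=109.4157, (K−S)⁺=41.9643, hold=42.4376 ⇒ V=42.4376 continue | (k=3,j=2): S=134.8079, (K−S)⁺=16.5721, hold=23.2852 ⇒ V=23.2852 continue | (k=3,j=3): S=166.0928, (K−S)⁺=0.0000, hold=9.4097 ⇒ V=9.4097 continue  boundary S*=88.8064
step 2: (k=2,j=0): S=98.5739, (K−S)⁺=52.8061, hold=52.5631 ⇒ V=52.8061 exercise | (k=2,j=1): S=121.4500, (K−S)⁺=29.9300, hold=32.9696 ⇒ V=32.9696 continue | (k=2,j=2): S=149.6350, (K−S)⁺=1.7450, hold=16.4492 ⇒ V=16.4492 continue  boundary S*=98.5739
step 1: (k=1,j=0): S=109.4157, (K−S)⁺=41.9643, hold=42.9722 ⇒ V=42.9722 continue | (k=1,j=1): S=134.8079, (K−S)⁺=16.5721, hold=24.8141 ⇒ V=24.8141 continue  boundary S*=-
step 0: (k=0,j=0): S=121.4500, (K−S)⁺=29.9300, hold=33.9871 ⇒ V=33.9871 continue  boundary S*=-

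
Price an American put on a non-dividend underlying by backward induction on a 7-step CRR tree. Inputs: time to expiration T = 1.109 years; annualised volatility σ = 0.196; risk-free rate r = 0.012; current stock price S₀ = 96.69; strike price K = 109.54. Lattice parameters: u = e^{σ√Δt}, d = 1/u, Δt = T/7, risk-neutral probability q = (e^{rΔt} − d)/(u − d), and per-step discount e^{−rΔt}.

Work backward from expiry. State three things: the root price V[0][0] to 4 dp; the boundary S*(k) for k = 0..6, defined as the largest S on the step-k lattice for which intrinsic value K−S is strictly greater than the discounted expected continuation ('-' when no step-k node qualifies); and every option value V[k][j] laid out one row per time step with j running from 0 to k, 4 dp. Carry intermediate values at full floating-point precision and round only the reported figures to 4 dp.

price = 15.7734
boundary = - - 82.7217 76.5135 82.7217 89.4336 96.6900
tree:
15.7734
20.9293 10.5254
26.8183 14.9463 6.0140
33.0265 20.4606 9.3261 2.6267
38.7687 26.8183 13.9933 4.5566 0.6497
44.0800 33.0265 20.1064 7.7527 1.2832 0.0000
48.9927 38.7687 26.8183 12.8500 2.5342 0.0000 0.0000
53.5366 44.0800 33.0265 20.1064 5.0048 0.0000 0.0000 0.0000

Δt=0.15843, u=1.08114, d=0.92495, q=0.49269, disc=e^(-rΔt)=0.99810
k=7 terminal: V=max(K-S,0) → 53.5366 44.0800 33.0265 20.1064 5.0048 0.0000 0.0000 0.0000
k=6: j=0 S=60.5473 intr=48.9927 cont=48.7846 V=48.9927[EX]; j=1 S=70.7713 intr=38.7687 cont=38.5606 V=38.7687[EX]; j=2 S=82.7217 intr=26.8183 cont=26.6103 V=26.8183[EX]; j=3 S=96.6900 intr=12.8500 cont=12.6419 V=12.8500[EX]; j=4 S=113.0170 intr=0.0000 cont=2.5342 V=2.5342[hold]; j=5 S=132.1009 intr=0.0000 cont=0.0000 V=0.0000[hold]; j=6 S=154.4074 intr=0.0000 cont=0.0000 V=0.0000[hold]  S*(6)=96.6900
k=5: j=0 S=65.4600 intr=44.0800 cont=43.8719 V=44.0800[EX]; j=1 S=76.5135 intr=33.0265 cont=32.8184 V=33.0265[EX]; j=2 S=89.4336 intr=20.1064 cont=19.8984 V=20.1064[EX]; j=3 S=104.5352 intr=5.0048 cont=7.7527 V=7.7527[hold]; j=4 S=122.1869 intr=0.0000 cont=1.2832 V=1.2832[hold]; j=5 S=142.8193 intr=0.0000 cont=0.0000 V=0.0000[hold]  S*(5)=89.4336
k=4: j=0 S=70.7713 intr=38.7687 cont=38.5606 V=38.7687[EX]; j=1 S=82.7217 intr=26.8183 cont=26.6103 V=26.8183[EX]; j=2 S=96.6900 intr=12.8500 cont=13.9933 V=13.9933[hold]; j=3 S=113.0170 intr=0.0000 cont=4.5566 V=4.5566[hold]; j=4 S=132.1009 intr=0.0000 cont=0.6497 V=0.6497[hold]  S*(4)=82.7217
k=3: j=0 S=76.5135 intr=33.0265 cont=32.8184 V=33.0265[EX]; j=1 S=89.4336 intr=20.1064 cont=20.4606 V=20.4606[hold]; j=2 S=104.5352 intr=5.0048 cont=9.3261 V=9.3261[hold]; j=3 S=122.1869 intr=0.0000 cont=2.6267 V=2.6267[hold]  S*(3)=76.5135
k=2: j=0 S=82.7217 intr=26.8183 cont=26.7844 V=26.8183[EX]; j=1 S=96.6900 intr=12.8500 cont=14.9463 V=14.9463[hold]; j=2 S=113.0170 intr=0.0000 cont=6.0140 V=6.0140[hold]  S*(2)=82.7217
k=1: j=0 S=89.4336 intr=20.1064 cont=20.9293 V=20.9293[hold]; j=1 S=104.5352 intr=5.0048 cont=10.5254 V=10.5254[hold]  S*(1)=-
k=0: j=0 S=96.6900 intr=12.8500 cont=15.7734 V=15.7734[hold]  S*(0)=-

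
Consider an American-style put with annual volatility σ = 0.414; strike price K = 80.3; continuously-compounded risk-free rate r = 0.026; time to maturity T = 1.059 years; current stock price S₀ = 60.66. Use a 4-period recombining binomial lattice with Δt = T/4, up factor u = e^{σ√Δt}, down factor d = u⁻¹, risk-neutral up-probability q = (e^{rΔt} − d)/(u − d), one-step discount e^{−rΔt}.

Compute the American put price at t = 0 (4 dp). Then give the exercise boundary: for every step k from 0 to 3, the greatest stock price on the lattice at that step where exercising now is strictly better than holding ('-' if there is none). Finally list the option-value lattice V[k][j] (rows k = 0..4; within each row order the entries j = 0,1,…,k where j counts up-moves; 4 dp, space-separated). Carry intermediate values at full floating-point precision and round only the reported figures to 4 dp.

Δt=0.26475, u=1.23741, d=0.80814, q=0.46304, disc=e^(-rΔt)=0.99314
k=4 terminal: V=max(K-S,0) → 54.4268 40.6835 19.6400 0.0000 0.0000
k=3: j=0 S=32.0157 intr=48.2843 cont=47.7334 V=48.2843[EX]; j=1 S=49.0218 intr=31.2782 cont=30.7273 V=31.2782[EX]; j=2 S=75.0612 intr=5.2388 cont=10.4736 V=10.4736[hold]; j=3 S=114.9321 intr=0.0000 cont=0.0000 V=0.0000[hold]  S*(3)=49.0218
k=2: j=0 S=39.6165 intr=40.6835 cont=40.1326 V=40.6835[EX]; j=1 S=60.6600 intr=19.6400 cont=21.4964 V=21.4964[hold]; j=2 S=92.8813 intr=0.0000 cont=5.5854 V=5.5854[hold]  S*(2)=39.6165
k=1: j=0 S=49.0218 intr=31.2782 cont=31.5810 V=31.5810[hold]; j=1 S=75.0612 intr=5.2388 cont=14.0321 V=14.0321[hold]  S*(1)=-
k=0: j=0 S=60.6600 intr=19.6400 cont=23.2943 V=23.2943[hold]  S*(0)=-

price = 23.2943
boundary = - - 39.6165 49.0218
tree:
23.2943
31.5810 14.0321
40.6835 21.4964 5.5854
48.2843 31.2782 10.4736 0.0000
54.4268 40.6835 19.6400 0.0000 0.0000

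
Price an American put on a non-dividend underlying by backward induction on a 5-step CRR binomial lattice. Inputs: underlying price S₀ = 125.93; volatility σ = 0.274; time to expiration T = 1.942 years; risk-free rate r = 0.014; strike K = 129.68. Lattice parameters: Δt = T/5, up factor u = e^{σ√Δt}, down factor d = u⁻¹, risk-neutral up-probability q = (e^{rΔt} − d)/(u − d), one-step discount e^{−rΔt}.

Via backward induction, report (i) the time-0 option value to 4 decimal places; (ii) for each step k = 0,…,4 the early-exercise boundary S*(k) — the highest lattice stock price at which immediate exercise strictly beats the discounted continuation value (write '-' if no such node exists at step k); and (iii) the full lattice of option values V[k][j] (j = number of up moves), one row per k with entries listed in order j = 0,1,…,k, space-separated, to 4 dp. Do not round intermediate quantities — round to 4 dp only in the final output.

Δt=0.38840  u=1.18621  d=0.84302  q=0.47330  discount=0.99458
step 5 (expiry): payoffs max(K−S,0) = 76.0602 54.2322 23.5182 0.0000 0.0000 0.0000
step 4: (k=4,j=0): S=63.6042, (K−S)⁺=66.0758, hold=65.3725 ⇒ V=66.0758 exercise | (k=4,j=1): S=89.4968, (K−S)⁺=40.1832, hold=39.4800 ⇒ V=40.1832 exercise | (k=4,j=2): S=125.9300, (K−S)⁺=3.7500, hold=12.3198 ⇒ V=12.3198 continue | (k=4,j=3): S=177.1947, (K−S)⁺=0.0000, hold=0.0000 ⇒ V=0.0000 continue | (k=4,j=4): S=249.3288, (K−S)⁺=0.0000, hold=0.0000 ⇒ V=0.0000 continue  boundary S*=89.4968
step 3: (k=3,j=0): S=75.4478, (K−S)⁺=54.2322, hold=53.5289 ⇒ V=54.2322 exercise | (k=3,j=1): S=106.1618, (K−S)⁺=23.5182, hold=26.8490 ⇒ V=26.8490 continue | (k=3,j=2): S=149.3792, (K−S)⁺=0.0000, hold=6.4537 ⇒ V=6.4537 continue | (k=3,j=3): S=210.1898, (K−S)⁺=0.0000, hold=0.0000 ⇒ V=0.0000 continue  boundary S*=75.4478
step 2: (k=2,j=0): S=89.4968, (K−S)⁺=40.1832, hold=41.0479 ⇒ V=41.0479 continue | (k=2,j=1): S=125.9300, (K−S)⁺=3.7500, hold=17.1026 ⇒ V=17.1026 continue | (k=2,j=2): S=177.1947, (K−S)⁺=0.0000, hold=3.3807 ⇒ V=3.3807 continue  boundary S*=-
step 1: (k=1,j=0): S=106.1618, (K−S)⁺=23.5182, hold=29.5535 ⇒ V=29.5535 continue | (k=1,j=1): S=149.3792, (K−S)⁺=0.0000, hold=10.5505 ⇒ V=10.5505 continue  boundary S*=-
step 0: (k=0,j=0): S=125.9300, (K−S)⁺=3.7500, hold=20.4479 ⇒ V=20.4479 continue  boundary S*=-

price = 20.4479
boundary = - - - 75.4478 89.4968
tree:
20.4479
29.5535 10.5505
41.0479 17.1026 3.3807
54.2322 26.8490 6.4537 0.0000
66.0758 40.1832 12.3198 0.0000 0.0000
76.0602 54.2322 23.5182 0.0000 0.0000 0.0000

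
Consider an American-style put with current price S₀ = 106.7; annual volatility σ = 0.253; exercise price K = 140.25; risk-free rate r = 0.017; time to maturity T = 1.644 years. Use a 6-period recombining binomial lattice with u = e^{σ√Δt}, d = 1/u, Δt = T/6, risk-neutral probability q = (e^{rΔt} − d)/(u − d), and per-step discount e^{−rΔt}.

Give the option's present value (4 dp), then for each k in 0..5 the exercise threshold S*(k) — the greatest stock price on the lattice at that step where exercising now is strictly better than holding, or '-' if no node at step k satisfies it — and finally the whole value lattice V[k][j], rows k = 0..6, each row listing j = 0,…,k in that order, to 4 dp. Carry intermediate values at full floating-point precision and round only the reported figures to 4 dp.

params: Δt=0.27400 u=1.14160 d=0.87596 q=0.48452 e^(-rΔt)=0.99535
t_6 payoffs: 92.0469 77.4290 58.3781 33.5500 1.1926 0.0000 0.0000
t_5: node(5,0) S=55.0288 payoff=85.2212 vs cont=84.5694 → 85.2212 [stop]  node(5,1) S=71.7166 payoff=68.5334 vs cont=67.8816 → 68.5334 [stop]  node(5,2) S=93.4651 payoff=46.7849 vs cont=46.1331 → 46.7849 [stop]  node(5,3) S=121.8090 payoff=18.4410 vs cont=17.7893 → 18.4410 [stop]  node(5,4) S=158.7483 payoff=0.0000 vs cont=0.6119 → 0.6119 [wait]  node(5,5) S=206.8896 payoff=0.0000 vs cont=0.0000 → 0.0000 [wait]  ⇒ S*(5)=121.8090
t_4: node(4,0) S=62.8210 payoff=77.4290 vs cont=76.7772 → 77.4290 [stop]  node(4,1) S=81.8719 payoff=58.3781 vs cont=57.7264 → 58.3781 [stop]  node(4,2) S=106.7000 payoff=33.5500 vs cont=32.8982 → 33.5500 [stop]  node(4,3) S=139.0574 payoff=1.1926 vs cont=9.7570 → 9.7570 [wait]  node(4,4) S=181.2274 payoff=0.0000 vs cont=0.3140 → 0.3140 [wait]  ⇒ S*(4)=106.7000
t_3: node(3,0) S=71.7166 payoff=68.5334 vs cont=67.8816 → 68.5334 [stop]  node(3,1) S=93.4651 payoff=46.7849 vs cont=46.1331 → 46.7849 [stop]  node(3,2) S=121.8090 payoff=18.4410 vs cont=21.9196 → 21.9196 [wait]  node(3,3) S=158.7483 payoff=0.0000 vs cont=5.1576 → 5.1576 [wait]  ⇒ S*(3)=93.4651
t_2: node(2,0) S=81.8719 payoff=58.3781 vs cont=57.7264 → 58.3781 [stop]  node(2,1) S=106.7000 payoff=33.5500 vs cont=34.5758 → 34.5758 [wait]  node(2,2) S=139.0574 payoff=1.1926 vs cont=13.7340 → 13.7340 [wait]  ⇒ S*(2)=81.8719
t_1: node(1,0) S=93.4651 payoff=46.7849 vs cont=46.6278 → 46.7849 [stop]  node(1,1) S=121.8090 payoff=18.4410 vs cont=24.3639 → 24.3639 [wait]  ⇒ S*(1)=93.4651
t_0: node(0,0) S=106.7000 payoff=33.5500 vs cont=35.7546 → 35.7546 [wait]  ⇒ S*(0)=-

price = 35.7546
boundary = - 93.4651 81.8719 93.4651 106.7000 121.8090
tree:
35.7546
46.7849 24.3639
58.3781 34.5758 13.7340
68.5334 46.7849 21.9196 5.1576
77.4290 58.3781 33.5500 9.7570 0.3140
85.2212 68.5334 46.7849 18.4410 0.6119 0.0000
92.0469 77.4290 58.3781 33.5500 1.1926 0.0000 0.0000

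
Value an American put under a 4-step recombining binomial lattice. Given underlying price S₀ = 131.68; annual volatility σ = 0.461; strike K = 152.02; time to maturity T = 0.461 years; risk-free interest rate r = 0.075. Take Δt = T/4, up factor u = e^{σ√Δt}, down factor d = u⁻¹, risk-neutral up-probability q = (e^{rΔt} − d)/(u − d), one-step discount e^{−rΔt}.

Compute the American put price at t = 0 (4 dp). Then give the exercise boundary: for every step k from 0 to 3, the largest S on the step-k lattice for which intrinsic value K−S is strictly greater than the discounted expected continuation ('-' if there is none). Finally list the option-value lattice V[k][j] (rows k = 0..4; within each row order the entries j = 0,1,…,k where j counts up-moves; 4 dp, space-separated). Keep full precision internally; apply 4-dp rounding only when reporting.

price = 27.8229
boundary = - - 96.2905 112.6034
tree:
27.8229
40.3558 15.1983
55.7295 24.9803 5.2288
69.6792 39.4166 10.3128 0.0000
81.6079 55.7295 20.3400 0.0000 0.0000

Δt=0.11525  u=1.16941  d=0.85513  q=0.48858  discount=0.99139
step 4 (expiry): payoffs max(K−S,0) = 81.6079 55.7295 20.3400 0.0000 0.0000
step 3: (k=3,j=0): S=82.3408, (K−S)⁺=69.6792, hold=68.3708 ⇒ V=69.6792 exercise | (k=3,j=1): S=112.6034, (K−S)⁺=39.4166, hold=38.1082 ⇒ V=39.4166 exercise | (k=3,j=2): S=153.9884, (K−S)⁺=0.0000, hold=10.3128 ⇒ V=10.3128 continue | (k=3,j=3): S=210.5835, (K−S)⁺=0.0000, hold=0.0000 ⇒ V=0.0000 continue  boundary S*=112.6034
step 2: (k=2,j=0): S=96.2905, (K−S)⁺=55.7295, hold=54.4211 ⇒ V=55.7295 exercise | (k=2,j=1): S=131.6800, (K−S)⁺=20.3400, hold=24.9803 ⇒ V=24.9803 continue | (k=2,j=2): S=180.0762, (K−S)⁺=0.0000, hold=5.2288 ⇒ V=5.2288 continue  boundary S*=96.2905
step 1: (k=1,j=0): S=112.6034, (K−S)⁺=39.4166, hold=40.3558 ⇒ V=40.3558 continue | (k=1,j=1): S=153.9884, (K−S)⁺=0.0000, hold=15.1983 ⇒ V=15.1983 continue  boundary S*=-
step 0: (k=0,j=0): S=131.6800, (K−S)⁺=20.3400, hold=27.8229 ⇒ V=27.8229 continue  boundary S*=-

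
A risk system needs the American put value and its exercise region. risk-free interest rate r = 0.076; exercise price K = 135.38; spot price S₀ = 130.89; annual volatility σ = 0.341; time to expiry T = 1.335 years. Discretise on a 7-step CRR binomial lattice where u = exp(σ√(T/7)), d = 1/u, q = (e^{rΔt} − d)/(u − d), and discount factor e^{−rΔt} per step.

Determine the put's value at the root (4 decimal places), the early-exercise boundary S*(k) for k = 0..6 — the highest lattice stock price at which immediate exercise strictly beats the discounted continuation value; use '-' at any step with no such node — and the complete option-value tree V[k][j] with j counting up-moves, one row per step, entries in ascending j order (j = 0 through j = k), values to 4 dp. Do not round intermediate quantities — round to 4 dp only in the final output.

price = 17.9305
boundary = - - 97.1758 83.7306 97.1758 83.7306 97.1758
tree:
17.9305
26.6331 10.1368
38.2042 16.3501 4.4963
51.6494 25.5135 8.0715 1.2127
63.2344 38.2042 14.1301 2.5197 0.0000
73.2164 51.6494 23.8730 5.2352 0.0000 0.0000
81.8174 63.2344 38.2042 10.8772 0.0000 0.0000 0.0000
89.2283 73.2164 51.6494 22.5999 0.0000 0.0000 0.0000 0.0000

Δt=0.19071  u=1.16058  d=0.86164  q=0.51168  discount=0.98561
step 7 (expiry): payoffs max(K−S,0) = 89.2283 73.2164 51.6494 22.5999 0.0000 0.0000 0.0000 0.0000
step 6: (k=6,j=0): S=53.5626, (K−S)⁺=81.8174, hold=79.8693 ⇒ V=81.8174 exercise | (k=6,j=1): S=72.1456, (K−S)⁺=63.2344, hold=61.2863 ⇒ V=63.2344 exercise | (k=6,j=2): S=97.1758, (K−S)⁺=38.2042, hold=36.2561 ⇒ V=38.2042 exercise | (k=6,j=3): S=130.8900, (K−S)⁺=4.4900, hold=10.8772 ⇒ V=10.8772 continue | (k=6,j=4): S=176.3009, (K−S)⁺=0.0000, hold=0.0000 ⇒ V=0.0000 continue | (k=6,j=5): S=237.4668, (K−S)⁺=0.0000, hold=0.0000 ⇒ V=0.0000 continue | (k=6,j=6): S=319.8534, (K−S)⁺=0.0000, hold=0.0000 ⇒ V=0.0000 continue  boundary S*=97.1758
step 5: (k=5,j=0): S=62.1636, (K−S)⁺=73.2164, hold=71.2683 ⇒ V=73.2164 exercise | (k=5,j=1): S=83.7306, (K−S)⁺=51.6494, hold=49.7013 ⇒ V=51.6494 exercise | (k=5,j=2): S=112.7801, (K−S)⁺=22.5999, hold=23.8730 ⇒ V=23.8730 continue | (k=5,j=3): S=151.9080, (K−S)⁺=0.0000, hold=5.2352 ⇒ V=5.2352 continue | (k=5,j=4): S=204.6109, (K−S)⁺=0.0000, hold=0.0000 ⇒ V=0.0000 continue | (k=5,j=5): S=275.5985, (K−S)⁺=0.0000, hold=0.0000 ⇒ V=0.0000 continue  boundary S*=83.7306
step 4: (k=4,j=0): S=72.1456, (K−S)⁺=63.2344, hold=61.2863 ⇒ V=63.2344 exercise | (k=4,j=1): S=97.1758, (K−S)⁺=38.2042, hold=36.8981 ⇒ V=38.2042 exercise | (k=4,j=2): S=130.8900, (K−S)⁺=4.4900, hold=14.1301 ⇒ V=14.1301 continue | (k=4,j=3): S=176.3009, (K−S)⁺=0.0000, hold=2.5197 ⇒ V=2.5197 continue | (k=4,j=4): S=237.4668, (K−S)⁺=0.0000, hold=0.0000 ⇒ V=0.0000 continue  boundary S*=97.1758
step 3: (k=3,j=0): S=83.7306, (K−S)⁺=51.6494, hold=49.7013 ⇒ V=51.6494 exercise | (k=3,j=1): S=112.7801, (K−S)⁺=22.5999, hold=25.5135 ⇒ V=25.5135 continue | (k=3,j=2): S=151.9080, (K−S)⁺=0.0000, hold=8.0715 ⇒ V=8.0715 continue | (k=3,j=3): S=204.6109, (K−S)⁺=0.0000, hold=1.2127 ⇒ V=1.2127 continue  boundary S*=83.7306
step 2: (k=2,j=0): S=97.1758, (K−S)⁺=38.2042, hold=37.7254 ⇒ V=38.2042 exercise | (k=2,j=1): S=130.8900, (K−S)⁺=4.4900, hold=16.3501 ⇒ V=16.3501 continue | (k=2,j=2): S=176.3009, (K−S)⁺=0.0000, hold=4.4963 ⇒ V=4.4963 continue  boundary S*=97.1758
step 1: (k=1,j=0): S=112.7801, (K−S)⁺=22.5999, hold=26.6331 ⇒ V=26.6331 continue | (k=1,j=1): S=151.9080, (K−S)⁺=0.0000, hold=10.1368 ⇒ V=10.1368 continue  boundary S*=-
step 0: (k=0,j=0): S=130.8900, (K−S)⁺=4.4900, hold=17.9305 ⇒ V=17.9305 continue  boundary S*=-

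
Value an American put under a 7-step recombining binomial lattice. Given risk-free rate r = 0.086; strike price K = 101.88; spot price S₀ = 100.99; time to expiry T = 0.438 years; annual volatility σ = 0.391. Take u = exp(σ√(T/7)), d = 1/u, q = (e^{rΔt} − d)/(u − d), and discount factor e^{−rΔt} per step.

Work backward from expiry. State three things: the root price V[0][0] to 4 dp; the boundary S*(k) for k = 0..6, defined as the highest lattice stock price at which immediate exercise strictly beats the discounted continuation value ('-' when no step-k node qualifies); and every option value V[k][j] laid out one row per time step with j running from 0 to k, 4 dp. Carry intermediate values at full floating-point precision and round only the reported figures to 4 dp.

price = 9.5827
boundary = - - - 75.3093 68.2924 75.3093 83.0473
tree:
9.5827
13.9490 5.3731
19.6291 8.4887 2.3536
26.5707 12.9839 4.1401 0.6145
33.5876 19.0642 7.1179 1.2434 0.0000
39.9508 26.5707 11.8549 2.5158 0.0000 0.0000
45.7210 33.5876 18.8327 5.0904 0.0000 0.0000 0.0000
50.9536 39.9508 26.5707 10.2997 0.0000 0.0000 0.0000 0.0000

Δt=0.06257  u=1.10275  d=0.90682  q=0.50311  discount=0.99463
step 7 (expiry): payoffs max(K−S,0) = 50.9536 39.9508 26.5707 10.2997 0.0000 0.0000 0.0000 0.0000
step 6: (k=6,j=0): S=56.1590, (K−S)⁺=45.7210, hold=45.1743 ⇒ V=45.7210 exercise | (k=6,j=1): S=68.2924, (K−S)⁺=33.5876, hold=33.0409 ⇒ V=33.5876 exercise | (k=6,j=2): S=83.0473, (K−S)⁺=18.8327, hold=18.2860 ⇒ V=18.8327 exercise | (k=6,j=3): S=100.9900, (K−S)⁺=0.8900, hold=5.0904 ⇒ V=5.0904 continue | (k=6,j=4): S=122.8094, (K−S)⁺=0.0000, hold=0.0000 ⇒ V=0.0000 continue | (k=6,j=5): S=149.3429, (K−S)⁺=0.0000, hold=0.0000 ⇒ V=0.0000 continue | (k=6,j=6): S=181.6091, (K−S)⁺=0.0000, hold=0.0000 ⇒ V=0.0000 continue  boundary S*=83.0473
step 5: (k=5,j=0): S=61.9292, (K−S)⁺=39.9508, hold=39.4040 ⇒ V=39.9508 exercise | (k=5,j=1): S=75.3093, (K−S)⁺=26.5707, hold=26.0239 ⇒ V=26.5707 exercise | (k=5,j=2): S=91.5803, (K−S)⁺=10.2997, hold=11.8549 ⇒ V=11.8549 continue | (k=5,j=3): S=111.3666, (K−S)⁺=0.0000, hold=2.5158 ⇒ V=2.5158 continue | (k=5,j=4): S=135.4278, (K−S)⁺=0.0000, hold=0.0000 ⇒ V=0.0000 continue | (k=5,j=5): S=164.6877, (K−S)⁺=0.0000, hold=0.0000 ⇒ V=0.0000 continue  boundary S*=75.3093
step 4: (k=4,j=0): S=68.2924, (K−S)⁺=33.5876, hold=33.0409 ⇒ V=33.5876 exercise | (k=4,j=1): S=83.0473, (K−S)⁺=18.8327, hold=19.0642 ⇒ V=19.0642 continue | (k=4,j=2): S=100.9900, (K−S)⁺=0.8900, hold=7.1179 ⇒ V=7.1179 continue | (k=4,j=3): S=122.8094, (K−S)⁺=0.0000, hold=1.2434 ⇒ V=1.2434 continue | (k=4,j=4): S=149.3429, (K−S)⁺=0.0000, hold=0.0000 ⇒ V=0.0000 continue  boundary S*=68.2924
step 3: (k=3,j=0): S=75.3093, (K−S)⁺=26.5707, hold=26.1397 ⇒ V=26.5707 exercise | (k=3,j=1): S=91.5803, (K−S)⁺=10.2997, hold=12.9839 ⇒ V=12.9839 continue | (k=3,j=2): S=111.3666, (K−S)⁺=0.0000, hold=4.1401 ⇒ V=4.1401 continue | (k=3,j=3): S=135.4278, (K−S)⁺=0.0000, hold=0.6145 ⇒ V=0.6145 continue  boundary S*=75.3093
step 2: (k=2,j=0): S=83.0473, (K−S)⁺=18.8327, hold=19.6291 ⇒ V=19.6291 continue | (k=2,j=1): S=100.9900, (K−S)⁺=0.8900, hold=8.4887 ⇒ V=8.4887 continue | (k=2,j=2): S=122.8094, (K−S)⁺=0.0000, hold=2.3536 ⇒ V=2.3536 continue  boundary S*=-
step 1: (k=1,j=0): S=91.5803, (K−S)⁺=10.2997, hold=13.9490 ⇒ V=13.9490 continue | (k=1,j=1): S=111.3666, (K−S)⁺=0.0000, hold=5.3731 ⇒ V=5.3731 continue  boundary S*=-
step 0: (k=0,j=0): S=100.9900, (K−S)⁺=0.8900, hold=9.5827 ⇒ V=9.5827 continue  boundary S*=-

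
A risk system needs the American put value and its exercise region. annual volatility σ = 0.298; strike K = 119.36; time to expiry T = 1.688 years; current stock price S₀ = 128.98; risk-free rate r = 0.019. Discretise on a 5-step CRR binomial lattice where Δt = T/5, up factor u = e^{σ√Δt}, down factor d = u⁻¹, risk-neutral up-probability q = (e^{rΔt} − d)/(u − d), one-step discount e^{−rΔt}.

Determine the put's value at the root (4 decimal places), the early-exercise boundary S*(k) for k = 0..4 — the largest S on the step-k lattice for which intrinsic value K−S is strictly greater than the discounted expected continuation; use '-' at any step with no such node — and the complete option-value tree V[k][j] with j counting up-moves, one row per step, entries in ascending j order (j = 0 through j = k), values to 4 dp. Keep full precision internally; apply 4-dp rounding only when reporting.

price = 13.7531
boundary = - - - 76.7239 91.2280
tree:
13.7531
20.7898 6.1715
30.4199 10.4407 1.5425
42.6361 17.3465 2.9587 0.0000
54.8342 28.1320 5.6753 0.0000 0.0000
65.0929 42.6361 10.8861 0.0000 0.0000 0.0000

Δt=0.33760, u=1.18904, d=0.84101, q=0.47531, disc=e^(-rΔt)=0.99361
k=5 terminal: V=max(K-S,0) → 65.0929 42.6361 10.8861 0.0000 0.0000 0.0000
k=4: j=0 S=64.5258 intr=54.8342 cont=54.0710 V=54.8342[EX]; j=1 S=91.2280 intr=28.1320 cont=27.3689 V=28.1320[EX]; j=2 S=128.9800 intr=0.0000 cont=5.6753 V=5.6753[hold]; j=3 S=182.3546 intr=0.0000 cont=0.0000 V=0.0000[hold]; j=4 S=257.8168 intr=0.0000 cont=0.0000 V=0.0000[hold]  S*(4)=91.2280
k=3: j=0 S=76.7239 intr=42.6361 cont=41.8729 V=42.6361[EX]; j=1 S=108.4739 intr=10.8861 cont=17.3465 V=17.3465[hold]; j=2 S=153.3626 intr=0.0000 cont=2.9587 V=2.9587[hold]; j=3 S=216.8273 intr=0.0000 cont=0.0000 V=0.0000[hold]  S*(3)=76.7239
k=2: j=0 S=91.2280 intr=28.1320 cont=30.4199 V=30.4199[hold]; j=1 S=128.9800 intr=0.0000 cont=10.4407 V=10.4407[hold]; j=2 S=182.3546 intr=0.0000 cont=1.5425 V=1.5425[hold]  S*(2)=-
k=1: j=0 S=108.4739 intr=10.8861 cont=20.7898 V=20.7898[hold]; j=1 S=153.3626 intr=0.0000 cont=6.1715 V=6.1715[hold]  S*(1)=-
k=0: j=0 S=128.9800 intr=0.0000 cont=13.7531 V=13.7531[hold]  S*(0)=-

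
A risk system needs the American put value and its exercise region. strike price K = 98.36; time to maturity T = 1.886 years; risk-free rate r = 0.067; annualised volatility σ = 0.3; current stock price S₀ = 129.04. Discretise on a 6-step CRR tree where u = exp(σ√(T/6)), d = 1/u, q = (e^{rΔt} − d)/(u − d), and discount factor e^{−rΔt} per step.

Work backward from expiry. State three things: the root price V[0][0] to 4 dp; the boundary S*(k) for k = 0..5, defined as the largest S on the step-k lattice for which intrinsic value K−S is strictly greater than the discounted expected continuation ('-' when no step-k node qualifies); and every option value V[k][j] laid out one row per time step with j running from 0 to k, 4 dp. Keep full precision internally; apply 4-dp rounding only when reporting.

params: Δt=0.31433 u=1.18317 d=0.84519 q=0.52102 e^(-rΔt)=0.97916
t_6 payoffs: 51.3225 32.5128 6.1812 0.0000 0.0000 0.0000 0.0000
t_5: node(5,0) S=55.6533 payoff=42.7067 vs cont=40.6569 → 42.7067 [stop]  node(5,1) S=77.9084 payoff=20.4516 vs cont=18.4018 → 20.4516 [stop]  node(5,2) S=109.0630 payoff=0.0000 vs cont=2.8990 → 2.8990 [wait]  node(5,3) S=152.6761 payoff=0.0000 vs cont=0.0000 → 0.0000 [wait]  node(5,4) S=213.7295 payoff=0.0000 vs cont=0.0000 → 0.0000 [wait]  node(5,5) S=299.1975 payoff=0.0000 vs cont=0.0000 → 0.0000 [wait]  ⇒ S*(5)=77.9084
t_4: node(4,0) S=65.8472 payoff=32.5128 vs cont=30.4629 → 32.5128 [stop]  node(4,1) S=92.1788 payoff=6.1812 vs cont=11.0707 → 11.0707 [wait]  node(4,2) S=129.0400 payoff=0.0000 vs cont=1.3596 → 1.3596 [wait]  node(4,3) S=180.6416 payoff=0.0000 vs cont=0.0000 → 0.0000 [wait]  node(4,4) S=252.8781 payoff=0.0000 vs cont=0.0000 → 0.0000 [wait]  ⇒ S*(4)=65.8472
t_3: node(3,0) S=77.9084 payoff=20.4516 vs cont=20.8962 → 20.8962 [wait]  node(3,1) S=109.0630 payoff=0.0000 vs cont=5.8857 → 5.8857 [wait]  node(3,2) S=152.6761 payoff=0.0000 vs cont=0.6376 → 0.6376 [wait]  node(3,3) S=213.7295 payoff=0.0000 vs cont=0.0000 → 0.0000 [wait]  ⇒ S*(3)=-
t_2: node(2,0) S=92.1788 payoff=6.1812 vs cont=12.8029 → 12.8029 [wait]  node(2,1) S=129.0400 payoff=0.0000 vs cont=3.0857 → 3.0857 [wait]  node(2,2) S=180.6416 payoff=0.0000 vs cont=0.2991 → 0.2991 [wait]  ⇒ S*(2)=-
t_1: node(1,0) S=109.0630 payoff=0.0000 vs cont=7.5787 → 7.5787 [wait]  node(1,1) S=152.6761 payoff=0.0000 vs cont=1.5997 → 1.5997 [wait]  ⇒ S*(1)=-
t_0: node(0,0) S=129.0400 payoff=0.0000 vs cont=4.3705 → 4.3705 [wait]  ⇒ S*(0)=-

price = 4.3705
boundary = - - - - 65.8472 77.9084
tree:
4.3705
7.5787 1.5997
12.8029 3.0857 0.2991
20.8962 5.8857 0.6376 0.0000
32.5128 11.0707 1.3596 0.0000 0.0000
42.7067 20.4516 2.8990 0.0000 0.0000 0.0000
51.3225 32.5128 6.1812 0.0000 0.0000 0.0000 0.0000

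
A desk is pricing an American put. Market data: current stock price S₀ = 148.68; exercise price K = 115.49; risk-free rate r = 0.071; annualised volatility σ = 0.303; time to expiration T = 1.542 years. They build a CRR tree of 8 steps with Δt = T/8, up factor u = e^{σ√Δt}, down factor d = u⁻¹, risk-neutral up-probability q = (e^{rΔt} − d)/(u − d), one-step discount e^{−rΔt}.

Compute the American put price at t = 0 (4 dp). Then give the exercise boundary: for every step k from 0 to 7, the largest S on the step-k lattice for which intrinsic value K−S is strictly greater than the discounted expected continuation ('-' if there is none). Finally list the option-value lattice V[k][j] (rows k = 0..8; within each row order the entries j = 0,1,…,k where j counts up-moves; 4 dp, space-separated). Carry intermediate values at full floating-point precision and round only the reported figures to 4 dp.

Δt=0.19275  u=1.14228  d=0.87544  q=0.51843  discount=0.98641
step 8 (expiry): payoffs max(K−S,0) = 64.1957 48.5609 28.1605 1.5420 0.0000 0.0000 0.0000 0.0000 0.0000
step 7: (k=7,j=0): S=58.5925, (K−S)⁺=56.8975, hold=55.3277 ⇒ V=56.8975 exercise | (k=7,j=1): S=76.4519, (K−S)⁺=39.0381, hold=37.4684 ⇒ V=39.0381 exercise | (k=7,j=2): S=99.7548, (K−S)⁺=15.7352, hold=14.1654 ⇒ V=15.7352 exercise | (k=7,j=3): S=130.1606, (K−S)⁺=0.0000, hold=0.7325 ⇒ V=0.7325 continue | (k=7,j=4): S=169.8343, (K−S)⁺=0.0000, hold=0.0000 ⇒ V=0.0000 continue | (k=7,j=5): S=221.6008, (K−S)⁺=0.0000, hold=0.0000 ⇒ V=0.0000 continue | (k=7,j=6): S=289.1459, (K−S)⁺=0.0000, hold=0.0000 ⇒ V=0.0000 continue | (k=7,j=7): S=377.2792, (K−S)⁺=0.0000, hold=0.0000 ⇒ V=0.0000 continue  boundary S*=99.7548
step 6: (k=6,j=0): S=66.9291, (K−S)⁺=48.5609, hold=46.9911 ⇒ V=48.5609 exercise | (k=6,j=1): S=87.3295, (K−S)⁺=28.1605, hold=26.5908 ⇒ V=28.1605 exercise | (k=6,j=2): S=113.9480, (K−S)⁺=1.5420, hold=7.8492 ⇒ V=7.8492 continue | (k=6,j=3): S=148.6800, (K−S)⁺=0.0000, hold=0.3479 ⇒ V=0.3479 continue | (k=6,j=4): S=193.9985, (K−S)⁺=0.0000, hold=0.0000 ⇒ V=0.0000 continue | (k=6,j=5): S=253.1303, (K−S)⁺=0.0000, hold=0.0000 ⇒ V=0.0000 continue | (k=6,j=6): S=330.2858, (K−S)⁺=0.0000, hold=0.0000 ⇒ V=0.0000 continue  boundary S*=87.3295
step 5: (k=5,j=0): S=76.4519, (K−S)⁺=39.0381, hold=37.4684 ⇒ V=39.0381 exercise | (k=5,j=1): S=99.7548, (K−S)⁺=15.7352, hold=17.3908 ⇒ V=17.3908 continue | (k=5,j=2): S=130.1606, (K−S)⁺=0.0000, hold=3.9065 ⇒ V=3.9065 continue | (k=5,j=3): S=169.8343, (K−S)⁺=0.0000, hold=0.1653 ⇒ V=0.1653 continue | (k=5,j=4): S=221.6008, (K−S)⁺=0.0000, hold=0.0000 ⇒ V=0.0000 continue | (k=5,j=5): S=289.1459, (K−S)⁺=0.0000, hold=0.0000 ⇒ V=0.0000 continue  boundary S*=76.4519
step 4: (k=4,j=0): S=87.3295, (K−S)⁺=28.1605, hold=27.4374 ⇒ V=28.1605 exercise | (k=4,j=1): S=113.9480, (K−S)⁺=1.5420, hold=10.2588 ⇒ V=10.2588 continue | (k=4,j=2): S=148.6800, (K−S)⁺=0.0000, hold=1.9402 ⇒ V=1.9402 continue | (k=4,j=3): S=193.9985, (K−S)⁺=0.0000, hold=0.0785 ⇒ V=0.0785 continue | (k=4,j=4): S=253.1303, (K−S)⁺=0.0000, hold=0.0000 ⇒ V=0.0000 continue  boundary S*=87.3295
step 3: (k=3,j=0): S=99.7548, (K−S)⁺=15.7352, hold=18.6231 ⇒ V=18.6231 continue | (k=3,j=1): S=130.1606, (K−S)⁺=0.0000, hold=5.8653 ⇒ V=5.8653 continue | (k=3,j=2): S=169.8343, (K−S)⁺=0.0000, hold=0.9618 ⇒ V=0.9618 continue | (k=3,j=3): S=221.6008, (K−S)⁺=0.0000, hold=0.0373 ⇒ V=0.0373 continue  boundary S*=-
step 2: (k=2,j=0): S=113.9480, (K−S)⁺=1.5420, hold=11.8458 ⇒ V=11.8458 continue | (k=2,j=1): S=148.6800, (K−S)⁺=0.0000, hold=3.2780 ⇒ V=3.2780 continue | (k=2,j=2): S=193.9985, (K−S)⁺=0.0000, hold=0.4759 ⇒ V=0.4759 continue  boundary S*=-
step 1: (k=1,j=0): S=130.1606, (K−S)⁺=0.0000, hold=7.3034 ⇒ V=7.3034 continue | (k=1,j=1): S=169.8343, (K−S)⁺=0.0000, hold=1.8005 ⇒ V=1.8005 continue  boundary S*=-
step 0: (k=0,j=0): S=148.6800, (K−S)⁺=0.0000, hold=4.3900 ⇒ V=4.3900 continue  boundary S*=-

price = 4.3900
boundary = - - - - 87.3295 76.4519 87.3295 99.7548
tree:
4.3900
7.3034 1.8005
11.8458 3.2780 0.4759
18.6231 5.8653 0.9618 0.0373
28.1605 10.2588 1.9402 0.0785 0.0000
39.0381 17.3908 3.9065 0.1653 0.0000 0.0000
48.5609 28.1605 7.8492 0.3479 0.0000 0.0000 0.0000
56.8975 39.0381 15.7352 0.7325 0.0000 0.0000 0.0000 0.0000
64.1957 48.5609 28.1605 1.5420 0.0000 0.0000 0.0000 0.0000 0.0000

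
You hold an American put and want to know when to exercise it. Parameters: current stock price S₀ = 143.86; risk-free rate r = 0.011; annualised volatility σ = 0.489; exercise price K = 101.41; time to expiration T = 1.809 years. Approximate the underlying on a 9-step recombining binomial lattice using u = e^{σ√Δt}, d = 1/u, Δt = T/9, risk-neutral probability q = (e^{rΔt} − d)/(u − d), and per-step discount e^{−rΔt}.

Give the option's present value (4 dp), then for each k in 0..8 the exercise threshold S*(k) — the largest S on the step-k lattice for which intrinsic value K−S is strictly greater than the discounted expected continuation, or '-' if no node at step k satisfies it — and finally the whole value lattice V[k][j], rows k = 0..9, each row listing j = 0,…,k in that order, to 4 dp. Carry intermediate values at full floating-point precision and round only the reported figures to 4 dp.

Δt=0.20100, u=1.24512, d=0.80313, q=0.45042, disc=e^(-rΔt)=0.99779
k=9 terminal: V=max(K-S,0) → 81.4099 70.4032 53.3393 26.8846 0.0000 0.0000 0.0000 0.0000 0.0000 0.0000
k=8: j=0 S=24.9026 intr=76.5074 cont=76.2834 V=76.5074[EX]; j=1 S=38.6072 intr=62.8028 cont=62.5788 V=62.8028[EX]; j=2 S=59.8539 intr=41.5561 cont=41.3321 V=41.5561[EX]; j=3 S=92.7932 intr=8.6168 cont=14.7427 V=14.7427[hold]; j=4 S=143.8600 intr=0.0000 cont=0.0000 V=0.0000[hold]; j=5 S=223.0303 intr=0.0000 cont=0.0000 V=0.0000[hold]; j=6 S=345.7703 intr=0.0000 cont=0.0000 V=0.0000[hold]; j=7 S=536.0575 intr=0.0000 cont=0.0000 V=0.0000[hold]; j=8 S=831.0654 intr=0.0000 cont=0.0000 V=0.0000[hold]  S*(8)=59.8539
k=7: j=0 S=31.0068 intr=70.4032 cont=70.1792 V=70.4032[EX]; j=1 S=48.0707 intr=53.3393 cont=53.1153 V=53.3393[EX]; j=2 S=74.5254 intr=26.8846 cont=29.4137 V=29.4137[hold]; j=3 S=115.5389 intr=0.0000 cont=8.0844 V=8.0844[hold]; j=4 S=179.1232 intr=0.0000 cont=0.0000 V=0.0000[hold]; j=5 S=277.6999 intr=0.0000 cont=0.0000 V=0.0000[hold]; j=6 S=430.5261 intr=0.0000 cont=0.0000 V=0.0000[hold]; j=7 S=667.4570 intr=0.0000 cont=0.0000 V=0.0000[hold]  S*(7)=48.0707
k=6: j=0 S=38.6072 intr=62.8028 cont=62.5788 V=62.8028[EX]; j=1 S=59.8539 intr=41.5561 cont=42.4688 V=42.4688[hold]; j=2 S=92.7932 intr=8.6168 cont=19.7629 V=19.7629[hold]; j=3 S=143.8600 intr=0.0000 cont=4.4332 V=4.4332[hold]; j=4 S=223.0303 intr=0.0000 cont=0.0000 V=0.0000[hold]; j=5 S=345.7703 intr=0.0000 cont=0.0000 V=0.0000[hold]; j=6 S=536.0575 intr=0.0000 cont=0.0000 V=0.0000[hold]  S*(6)=38.6072
k=5: j=0 S=48.0707 intr=53.3393 cont=53.5255 V=53.5255[hold]; j=1 S=74.5254 intr=26.8846 cont=32.1704 V=32.1704[hold]; j=2 S=115.5389 intr=0.0000 cont=12.8297 V=12.8297[hold]; j=3 S=179.1232 intr=0.0000 cont=2.4310 V=2.4310[hold]; j=4 S=277.6999 intr=0.0000 cont=0.0000 V=0.0000[hold]; j=5 S=430.5261 intr=0.0000 cont=0.0000 V=0.0000[hold]  S*(5)=-
k=4: j=0 S=59.8539 intr=41.5561 cont=43.8098 V=43.8098[hold]; j=1 S=92.7932 intr=8.6168 cont=23.4072 V=23.4072[hold]; j=2 S=143.8600 intr=0.0000 cont=8.1280 V=8.1280[hold]; j=3 S=223.0303 intr=0.0000 cont=1.3331 V=1.3331[hold]; j=4 S=345.7703 intr=0.0000 cont=0.0000 V=0.0000[hold]  S*(4)=-
k=3: j=0 S=74.5254 intr=26.8846 cont=34.5437 V=34.5437[hold]; j=1 S=115.5389 intr=0.0000 cont=16.4887 V=16.4887[hold]; j=2 S=179.1232 intr=0.0000 cont=5.0563 V=5.0563[hold]; j=3 S=277.6999 intr=0.0000 cont=0.7310 V=0.7310[hold]  S*(3)=-
k=2: j=0 S=92.7932 intr=8.6168 cont=26.3530 V=26.3530[hold]; j=1 S=143.8600 intr=0.0000 cont=11.3143 V=11.3143[hold]; j=2 S=223.0303 intr=0.0000 cont=3.1012 V=3.1012[hold]  S*(2)=-
k=1: j=0 S=115.5389 intr=0.0000 cont=19.5361 V=19.5361[hold]; j=1 S=179.1232 intr=0.0000 cont=7.5981 V=7.5981[hold]  S*(1)=-
k=0: j=0 S=143.8600 intr=0.0000 cont=14.1277 V=14.1277[hold]  S*(0)=-

price = 14.1277
boundary = - - - - - - 38.6072 48.0707 59.8539
tree:
14.1277
19.5361 7.5981
26.3530 11.3143 3.1012
34.5437 16.4887 5.0563 0.7310
43.8098 23.4072 8.1280 1.3331 0.0000
53.5255 32.1704 12.8297 2.4310 0.0000 0.0000
62.8028 42.4688 19.7629 4.4332 0.0000 0.0000 0.0000
70.4032 53.3393 29.4137 8.0844 0.0000 0.0000 0.0000 0.0000
76.5074 62.8028 41.5561 14.7427 0.0000 0.0000 0.0000 0.0000 0.0000
81.4099 70.4032 53.3393 26.8846 0.0000 0.0000 0.0000 0.0000 0.0000 0.0000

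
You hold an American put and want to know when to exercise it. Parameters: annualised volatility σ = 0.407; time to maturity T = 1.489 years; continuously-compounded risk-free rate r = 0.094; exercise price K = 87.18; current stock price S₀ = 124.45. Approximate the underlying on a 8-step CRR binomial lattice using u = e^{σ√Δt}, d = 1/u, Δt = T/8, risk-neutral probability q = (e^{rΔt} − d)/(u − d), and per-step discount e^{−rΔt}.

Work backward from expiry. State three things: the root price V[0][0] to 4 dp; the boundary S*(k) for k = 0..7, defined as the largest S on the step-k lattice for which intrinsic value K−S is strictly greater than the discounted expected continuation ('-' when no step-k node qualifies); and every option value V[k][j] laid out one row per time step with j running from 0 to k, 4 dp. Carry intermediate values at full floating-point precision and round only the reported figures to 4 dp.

params: Δt=0.18613 u=1.19195 d=0.83896 q=0.50622 e^(-rΔt)=0.98266
t_8 payoffs: 56.6352 43.7838 25.5253 0.0000 0.0000 0.0000 0.0000 0.0000 0.0000
t_7: node(7,0) S=36.4078 payoff=50.7722 vs cont=49.2602 → 50.7722 [stop]  node(7,1) S=51.7260 payoff=35.4540 vs cont=33.9420 → 35.4540 [stop]  node(7,2) S=73.4891 payoff=13.6909 vs cont=12.3854 → 13.6909 [stop]  node(7,3) S=104.4089 payoff=0.0000 vs cont=0.0000 → 0.0000 [wait]  node(7,4) S=148.3379 payoff=0.0000 vs cont=0.0000 → 0.0000 [wait]  node(7,5) S=210.7495 payoff=0.0000 vs cont=0.0000 → 0.0000 [wait]  node(7,6) S=299.4202 payoff=0.0000 vs cont=0.0000 → 0.0000 [wait]  node(7,7) S=425.3981 payoff=0.0000 vs cont=0.0000 → 0.0000 [wait]  ⇒ S*(7)=73.4891
t_6: node(6,0) S=43.3962 payoff=43.7838 vs cont=42.2718 → 43.7838 [stop]  node(6,1) S=61.6547 payoff=25.5253 vs cont=24.0133 → 25.5253 [stop]  node(6,2) S=87.5952 payoff=0.0000 vs cont=6.6431 → 6.6431 [wait]  node(6,3) S=124.4500 payoff=0.0000 vs cont=0.0000 → 0.0000 [wait]  node(6,4) S=176.8110 payoff=0.0000 vs cont=0.0000 → 0.0000 [wait]  node(6,5) S=251.2024 payoff=0.0000 vs cont=0.0000 → 0.0000 [wait]  node(6,6) S=356.8932 payoff=0.0000 vs cont=0.0000 → 0.0000 [wait]  ⇒ S*(6)=61.6547
t_5: node(5,0) S=51.7260 payoff=35.4540 vs cont=33.9420 → 35.4540 [stop]  node(5,1) S=73.4891 payoff=13.6909 vs cont=15.6899 → 15.6899 [wait]  node(5,2) S=104.4089 payoff=0.0000 vs cont=3.2233 → 3.2233 [wait]  node(5,3) S=148.3379 payoff=0.0000 vs cont=0.0000 → 0.0000 [wait]  node(5,4) S=210.7495 payoff=0.0000 vs cont=0.0000 → 0.0000 [wait]  node(5,5) S=299.4202 payoff=0.0000 vs cont=0.0000 → 0.0000 [wait]  ⇒ S*(5)=51.7260
t_4: node(4,0) S=61.6547 payoff=25.5253 vs cont=25.0077 → 25.5253 [stop]  node(4,1) S=87.5952 payoff=0.0000 vs cont=9.2165 → 9.2165 [wait]  node(4,2) S=124.4500 payoff=0.0000 vs cont=1.5640 → 1.5640 [wait]  node(4,3) S=176.8110 payoff=0.0000 vs cont=0.0000 → 0.0000 [wait]  node(4,4) S=251.2024 payoff=0.0000 vs cont=0.0000 → 0.0000 [wait]  ⇒ S*(4)=61.6547
t_3: node(3,0) S=73.4891 payoff=13.6909 vs cont=16.9700 → 16.9700 [wait]  node(3,1) S=104.4089 payoff=0.0000 vs cont=5.2500 → 5.2500 [wait]  node(3,2) S=148.3379 payoff=0.0000 vs cont=0.7589 → 0.7589 [wait]  node(3,3) S=210.7495 payoff=0.0000 vs cont=0.0000 → 0.0000 [wait]  ⇒ S*(3)=-
t_2: node(2,0) S=87.5952 payoff=0.0000 vs cont=10.8457 → 10.8457 [wait]  node(2,1) S=124.4500 payoff=0.0000 vs cont=2.9249 → 2.9249 [wait]  node(2,2) S=176.8110 payoff=0.0000 vs cont=0.3682 → 0.3682 [wait]  ⇒ S*(2)=-
t_1: node(1,0) S=104.4089 payoff=0.0000 vs cont=6.7175 → 6.7175 [wait]  node(1,1) S=148.3379 payoff=0.0000 vs cont=1.6024 → 1.6024 [wait]  ⇒ S*(1)=-
t_0: node(0,0) S=124.4500 payoff=0.0000 vs cont=4.0566 → 4.0566 [wait]  ⇒ S*(0)=-

price = 4.0566
boundary = - - - - 61.6547 51.7260 61.6547 73.4891
tree:
4.0566
6.7175 1.6024
10.8457 2.9249 0.3682
16.9700 5.2500 0.7589 0.0000
25.5253 9.2165 1.5640 0.0000 0.0000
35.4540 15.6899 3.2233 0.0000 0.0000 0.0000
43.7838 25.5253 6.6431 0.0000 0.0000 0.0000 0.0000
50.7722 35.4540 13.6909 0.0000 0.0000 0.0000 0.0000 0.0000
56.6352 43.7838 25.5253 0.0000 0.0000 0.0000 0.0000 0.0000 0.0000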